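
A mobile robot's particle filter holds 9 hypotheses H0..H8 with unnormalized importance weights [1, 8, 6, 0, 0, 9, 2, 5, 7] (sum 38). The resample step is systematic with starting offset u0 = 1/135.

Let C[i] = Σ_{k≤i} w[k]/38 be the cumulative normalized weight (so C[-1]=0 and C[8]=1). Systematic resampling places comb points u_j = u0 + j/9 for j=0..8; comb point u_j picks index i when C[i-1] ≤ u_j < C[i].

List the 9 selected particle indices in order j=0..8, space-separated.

C = [1/38, 9/38, 15/38, 15/38, 15/38, 12/19, 13/19, 31/38, 1]
j=0: u_0=1/135 ∈ [0, 1/38) → index 0
j=1: u_1=16/135 ∈ [1/38, 9/38) → index 1
j=2: u_2=31/135 ∈ [1/38, 9/38) → index 1
j=3: u_3=46/135 ∈ [9/38, 15/38) → index 2
j=4: u_4=61/135 ∈ [15/38, 12/19) → index 5
j=5: u_5=76/135 ∈ [15/38, 12/19) → index 5
j=6: u_6=91/135 ∈ [12/19, 13/19) → index 6
j=7: u_7=106/135 ∈ [13/19, 31/38) → index 7
j=8: u_8=121/135 ∈ [31/38, 1) → index 8

0 1 1 2 5 5 6 7 8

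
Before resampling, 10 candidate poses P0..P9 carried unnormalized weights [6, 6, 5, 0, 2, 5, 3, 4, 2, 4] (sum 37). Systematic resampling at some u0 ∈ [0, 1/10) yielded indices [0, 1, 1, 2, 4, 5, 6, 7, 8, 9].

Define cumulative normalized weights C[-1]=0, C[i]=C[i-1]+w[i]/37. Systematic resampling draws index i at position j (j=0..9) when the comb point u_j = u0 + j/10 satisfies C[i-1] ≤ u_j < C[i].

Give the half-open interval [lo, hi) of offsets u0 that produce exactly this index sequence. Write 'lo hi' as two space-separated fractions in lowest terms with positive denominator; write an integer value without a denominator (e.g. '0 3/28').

23/370 17/185

C = [6/37, 12/37, 17/37, 17/37, 19/37, 24/37, 27/37, 31/37, 33/37, 1]
j=0 picked index 0: u0 ∈ [0, 6/37)
j=1 picked index 1: u0 ∈ [23/370, 83/370)
j=2 picked index 1: u0 ∈ [-7/185, 23/185)
j=3 picked index 2: u0 ∈ [9/370, 59/370)
j=4 picked index 4: u0 ∈ [11/185, 21/185)
j=5 picked index 5: u0 ∈ [1/74, 11/74)
j=6 picked index 6: u0 ∈ [9/185, 24/185)
j=7 picked index 7: u0 ∈ [11/370, 51/370)
j=8 picked index 8: u0 ∈ [7/185, 17/185)
j=9 picked index 9: u0 ∈ [-3/370, 1/10)
intersection: [23/370, 17/185)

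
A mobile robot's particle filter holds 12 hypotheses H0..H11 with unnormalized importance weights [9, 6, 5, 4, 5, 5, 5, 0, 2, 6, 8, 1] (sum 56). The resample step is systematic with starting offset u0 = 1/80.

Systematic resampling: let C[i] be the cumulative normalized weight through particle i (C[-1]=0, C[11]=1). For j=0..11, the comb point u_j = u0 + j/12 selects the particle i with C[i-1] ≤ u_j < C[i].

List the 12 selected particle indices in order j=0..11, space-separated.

C = [9/56, 15/56, 5/14, 3/7, 29/56, 17/28, 39/56, 39/56, 41/56, 47/56, 55/56, 1]
j=0: u_0=1/80 ∈ [0, 9/56) → index 0
j=1: u_1=23/240 ∈ [0, 9/56) → index 0
j=2: u_2=43/240 ∈ [9/56, 15/56) → index 1
j=3: u_3=21/80 ∈ [9/56, 15/56) → index 1
j=4: u_4=83/240 ∈ [15/56, 5/14) → index 2
j=5: u_5=103/240 ∈ [3/7, 29/56) → index 4
j=6: u_6=41/80 ∈ [3/7, 29/56) → index 4
j=7: u_7=143/240 ∈ [29/56, 17/28) → index 5
j=8: u_8=163/240 ∈ [17/28, 39/56) → index 6
j=9: u_9=61/80 ∈ [41/56, 47/56) → index 9
j=10: u_10=203/240 ∈ [47/56, 55/56) → index 10
j=11: u_11=223/240 ∈ [47/56, 55/56) → index 10

0 0 1 1 2 4 4 5 6 9 10 10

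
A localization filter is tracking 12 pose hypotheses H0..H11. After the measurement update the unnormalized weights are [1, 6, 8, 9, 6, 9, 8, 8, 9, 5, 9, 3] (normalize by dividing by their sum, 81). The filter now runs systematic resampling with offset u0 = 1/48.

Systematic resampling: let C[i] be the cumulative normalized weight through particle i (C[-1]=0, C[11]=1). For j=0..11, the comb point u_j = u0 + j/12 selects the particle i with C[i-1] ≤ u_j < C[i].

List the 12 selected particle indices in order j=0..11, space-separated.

C = [1/81, 7/81, 5/27, 8/27, 10/27, 13/27, 47/81, 55/81, 64/81, 23/27, 26/27, 1]
j=0: u_0=1/48 ∈ [1/81, 7/81) → index 1
j=1: u_1=5/48 ∈ [7/81, 5/27) → index 2
j=2: u_2=3/16 ∈ [5/27, 8/27) → index 3
j=3: u_3=13/48 ∈ [5/27, 8/27) → index 3
j=4: u_4=17/48 ∈ [8/27, 10/27) → index 4
j=5: u_5=7/16 ∈ [10/27, 13/27) → index 5
j=6: u_6=25/48 ∈ [13/27, 47/81) → index 6
j=7: u_7=29/48 ∈ [47/81, 55/81) → index 7
j=8: u_8=11/16 ∈ [55/81, 64/81) → index 8
j=9: u_9=37/48 ∈ [55/81, 64/81) → index 8
j=10: u_10=41/48 ∈ [23/27, 26/27) → index 10
j=11: u_11=15/16 ∈ [23/27, 26/27) → index 10

1 2 3 3 4 5 6 7 8 8 10 10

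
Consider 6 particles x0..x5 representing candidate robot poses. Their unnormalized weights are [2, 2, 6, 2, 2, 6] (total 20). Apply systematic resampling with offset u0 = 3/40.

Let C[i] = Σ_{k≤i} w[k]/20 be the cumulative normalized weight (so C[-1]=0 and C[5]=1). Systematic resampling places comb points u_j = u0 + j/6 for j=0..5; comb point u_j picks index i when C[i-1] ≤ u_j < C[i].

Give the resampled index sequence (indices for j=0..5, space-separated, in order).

0 2 2 3 5 5

C = [1/10, 1/5, 1/2, 3/5, 7/10, 1]
j=0: u_0=3/40 ∈ [0, 1/10) → index 0
j=1: u_1=29/120 ∈ [1/5, 1/2) → index 2
j=2: u_2=49/120 ∈ [1/5, 1/2) → index 2
j=3: u_3=23/40 ∈ [1/2, 3/5) → index 3
j=4: u_4=89/120 ∈ [7/10, 1) → index 5
j=5: u_5=109/120 ∈ [7/10, 1) → index 5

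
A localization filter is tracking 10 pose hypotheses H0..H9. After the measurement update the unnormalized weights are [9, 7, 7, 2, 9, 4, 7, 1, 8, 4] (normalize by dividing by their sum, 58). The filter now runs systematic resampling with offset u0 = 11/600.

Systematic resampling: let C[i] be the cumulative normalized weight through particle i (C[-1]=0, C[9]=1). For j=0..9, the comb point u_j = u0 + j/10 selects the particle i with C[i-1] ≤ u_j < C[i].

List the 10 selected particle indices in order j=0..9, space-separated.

C = [9/58, 8/29, 23/58, 25/58, 17/29, 19/29, 45/58, 23/29, 27/29, 1]
j=0: u_0=11/600 ∈ [0, 9/58) → index 0
j=1: u_1=71/600 ∈ [0, 9/58) → index 0
j=2: u_2=131/600 ∈ [9/58, 8/29) → index 1
j=3: u_3=191/600 ∈ [8/29, 23/58) → index 2
j=4: u_4=251/600 ∈ [23/58, 25/58) → index 3
j=5: u_5=311/600 ∈ [25/58, 17/29) → index 4
j=6: u_6=371/600 ∈ [17/29, 19/29) → index 5
j=7: u_7=431/600 ∈ [19/29, 45/58) → index 6
j=8: u_8=491/600 ∈ [23/29, 27/29) → index 8
j=9: u_9=551/600 ∈ [23/29, 27/29) → index 8

0 0 1 2 3 4 5 6 8 8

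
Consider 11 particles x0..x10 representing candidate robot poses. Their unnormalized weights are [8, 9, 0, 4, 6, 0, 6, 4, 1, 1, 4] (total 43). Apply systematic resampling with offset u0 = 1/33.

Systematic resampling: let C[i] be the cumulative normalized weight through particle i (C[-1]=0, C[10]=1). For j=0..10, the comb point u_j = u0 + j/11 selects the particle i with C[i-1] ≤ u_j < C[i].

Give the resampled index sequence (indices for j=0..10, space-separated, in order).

0 0 1 1 1 3 4 6 6 7 10

C = [8/43, 17/43, 17/43, 21/43, 27/43, 27/43, 33/43, 37/43, 38/43, 39/43, 1]
j=0: u_0=1/33 ∈ [0, 8/43) → index 0
j=1: u_1=4/33 ∈ [0, 8/43) → index 0
j=2: u_2=7/33 ∈ [8/43, 17/43) → index 1
j=3: u_3=10/33 ∈ [8/43, 17/43) → index 1
j=4: u_4=13/33 ∈ [8/43, 17/43) → index 1
j=5: u_5=16/33 ∈ [17/43, 21/43) → index 3
j=6: u_6=19/33 ∈ [21/43, 27/43) → index 4
j=7: u_7=2/3 ∈ [27/43, 33/43) → index 6
j=8: u_8=25/33 ∈ [27/43, 33/43) → index 6
j=9: u_9=28/33 ∈ [33/43, 37/43) → index 7
j=10: u_10=31/33 ∈ [39/43, 1) → index 10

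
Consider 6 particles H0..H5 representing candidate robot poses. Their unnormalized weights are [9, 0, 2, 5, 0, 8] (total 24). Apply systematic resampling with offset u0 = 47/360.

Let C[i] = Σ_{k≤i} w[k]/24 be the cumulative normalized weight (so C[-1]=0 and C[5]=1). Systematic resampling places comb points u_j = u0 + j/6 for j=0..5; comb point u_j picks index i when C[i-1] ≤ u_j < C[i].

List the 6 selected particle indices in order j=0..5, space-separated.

0 0 3 3 5 5

C = [3/8, 3/8, 11/24, 2/3, 2/3, 1]
j=0: u_0=47/360 ∈ [0, 3/8) → index 0
j=1: u_1=107/360 ∈ [0, 3/8) → index 0
j=2: u_2=167/360 ∈ [11/24, 2/3) → index 3
j=3: u_3=227/360 ∈ [11/24, 2/3) → index 3
j=4: u_4=287/360 ∈ [2/3, 1) → index 5
j=5: u_5=347/360 ∈ [2/3, 1) → index 5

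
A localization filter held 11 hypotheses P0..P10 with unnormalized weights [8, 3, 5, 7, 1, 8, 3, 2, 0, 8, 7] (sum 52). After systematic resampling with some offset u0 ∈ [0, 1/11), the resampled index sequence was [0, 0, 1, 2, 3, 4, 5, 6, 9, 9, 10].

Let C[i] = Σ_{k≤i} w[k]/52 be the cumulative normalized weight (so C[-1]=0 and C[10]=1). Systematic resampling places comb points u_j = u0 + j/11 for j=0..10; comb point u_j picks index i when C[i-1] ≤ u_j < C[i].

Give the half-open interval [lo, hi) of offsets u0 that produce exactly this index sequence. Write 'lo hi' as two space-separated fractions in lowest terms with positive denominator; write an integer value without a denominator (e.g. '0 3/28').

0 1/143

C = [2/13, 11/52, 4/13, 23/52, 6/13, 8/13, 35/52, 37/52, 37/52, 45/52, 1]
j=0 picked index 0: u0 ∈ [0, 2/13)
j=1 picked index 0: u0 ∈ [-1/11, 9/143)
j=2 picked index 1: u0 ∈ [-4/143, 17/572)
j=3 picked index 2: u0 ∈ [-35/572, 5/143)
j=4 picked index 3: u0 ∈ [-8/143, 45/572)
j=5 picked index 4: u0 ∈ [-7/572, 1/143)
j=6 picked index 5: u0 ∈ [-12/143, 10/143)
j=7 picked index 6: u0 ∈ [-3/143, 21/572)
j=8 picked index 9: u0 ∈ [-9/572, 79/572)
j=9 picked index 9: u0 ∈ [-61/572, 27/572)
j=10 picked index 10: u0 ∈ [-25/572, 1/11)
intersection: [0, 1/143)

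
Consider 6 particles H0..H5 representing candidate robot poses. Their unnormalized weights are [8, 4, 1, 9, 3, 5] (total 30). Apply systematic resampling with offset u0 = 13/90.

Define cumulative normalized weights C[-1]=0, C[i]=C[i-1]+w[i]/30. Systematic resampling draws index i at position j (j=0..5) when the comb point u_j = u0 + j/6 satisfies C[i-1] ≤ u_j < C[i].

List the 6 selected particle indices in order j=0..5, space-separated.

0 1 3 3 4 5

C = [4/15, 2/5, 13/30, 11/15, 5/6, 1]
j=0: u_0=13/90 ∈ [0, 4/15) → index 0
j=1: u_1=14/45 ∈ [4/15, 2/5) → index 1
j=2: u_2=43/90 ∈ [13/30, 11/15) → index 3
j=3: u_3=29/45 ∈ [13/30, 11/15) → index 3
j=4: u_4=73/90 ∈ [11/15, 5/6) → index 4
j=5: u_5=44/45 ∈ [5/6, 1) → index 5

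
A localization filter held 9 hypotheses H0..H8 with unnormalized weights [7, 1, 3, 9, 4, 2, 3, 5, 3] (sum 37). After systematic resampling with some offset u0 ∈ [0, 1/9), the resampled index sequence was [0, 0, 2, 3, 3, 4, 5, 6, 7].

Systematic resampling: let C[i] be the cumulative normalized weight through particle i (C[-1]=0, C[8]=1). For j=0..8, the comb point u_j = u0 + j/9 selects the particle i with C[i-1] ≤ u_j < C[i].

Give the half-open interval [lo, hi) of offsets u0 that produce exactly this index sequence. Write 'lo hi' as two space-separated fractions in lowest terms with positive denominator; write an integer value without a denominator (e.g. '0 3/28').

C = [7/37, 8/37, 11/37, 20/37, 24/37, 26/37, 29/37, 34/37, 1]
j=0 picked index 0: u0 ∈ [0, 7/37)
j=1 picked index 0: u0 ∈ [-1/9, 26/333)
j=2 picked index 2: u0 ∈ [-2/333, 25/333)
j=3 picked index 3: u0 ∈ [-4/111, 23/111)
j=4 picked index 3: u0 ∈ [-49/333, 32/333)
j=5 picked index 4: u0 ∈ [-5/333, 31/333)
j=6 picked index 5: u0 ∈ [-2/111, 4/111)
j=7 picked index 6: u0 ∈ [-25/333, 2/333)
j=8 picked index 7: u0 ∈ [-35/333, 10/333)
intersection: [0, 2/333)

0 2/333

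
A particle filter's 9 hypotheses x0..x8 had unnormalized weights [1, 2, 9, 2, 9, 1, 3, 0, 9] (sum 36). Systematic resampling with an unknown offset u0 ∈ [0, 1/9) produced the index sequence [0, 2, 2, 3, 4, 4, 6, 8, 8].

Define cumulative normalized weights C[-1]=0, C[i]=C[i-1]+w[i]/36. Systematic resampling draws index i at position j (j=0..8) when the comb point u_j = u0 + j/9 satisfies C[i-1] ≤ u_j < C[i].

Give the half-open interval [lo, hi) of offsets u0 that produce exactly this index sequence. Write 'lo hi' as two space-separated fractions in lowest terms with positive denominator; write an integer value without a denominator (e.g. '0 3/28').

0 1/36

C = [1/36, 1/12, 1/3, 7/18, 23/36, 2/3, 3/4, 3/4, 1]
j=0 picked index 0: u0 ∈ [0, 1/36)
j=1 picked index 2: u0 ∈ [-1/36, 2/9)
j=2 picked index 2: u0 ∈ [-5/36, 1/9)
j=3 picked index 3: u0 ∈ [0, 1/18)
j=4 picked index 4: u0 ∈ [-1/18, 7/36)
j=5 picked index 4: u0 ∈ [-1/6, 1/12)
j=6 picked index 6: u0 ∈ [0, 1/12)
j=7 picked index 8: u0 ∈ [-1/36, 2/9)
j=8 picked index 8: u0 ∈ [-5/36, 1/9)
intersection: [0, 1/36)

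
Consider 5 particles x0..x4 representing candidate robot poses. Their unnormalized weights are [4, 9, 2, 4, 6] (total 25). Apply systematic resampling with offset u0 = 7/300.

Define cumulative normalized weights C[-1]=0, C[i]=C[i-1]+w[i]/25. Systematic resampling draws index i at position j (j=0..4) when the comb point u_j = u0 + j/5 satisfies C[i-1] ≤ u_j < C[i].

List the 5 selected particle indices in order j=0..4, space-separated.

0 1 1 3 4

C = [4/25, 13/25, 3/5, 19/25, 1]
j=0: u_0=7/300 ∈ [0, 4/25) → index 0
j=1: u_1=67/300 ∈ [4/25, 13/25) → index 1
j=2: u_2=127/300 ∈ [4/25, 13/25) → index 1
j=3: u_3=187/300 ∈ [3/5, 19/25) → index 3
j=4: u_4=247/300 ∈ [19/25, 1) → index 4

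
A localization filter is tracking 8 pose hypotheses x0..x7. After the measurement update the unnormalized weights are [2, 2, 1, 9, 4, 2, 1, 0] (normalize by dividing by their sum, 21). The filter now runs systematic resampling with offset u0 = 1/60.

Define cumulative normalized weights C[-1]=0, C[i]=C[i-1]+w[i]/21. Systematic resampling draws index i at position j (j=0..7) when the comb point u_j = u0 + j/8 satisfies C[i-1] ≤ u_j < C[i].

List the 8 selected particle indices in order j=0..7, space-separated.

C = [2/21, 4/21, 5/21, 2/3, 6/7, 20/21, 1, 1]
j=0: u_0=1/60 ∈ [0, 2/21) → index 0
j=1: u_1=17/120 ∈ [2/21, 4/21) → index 1
j=2: u_2=4/15 ∈ [5/21, 2/3) → index 3
j=3: u_3=47/120 ∈ [5/21, 2/3) → index 3
j=4: u_4=31/60 ∈ [5/21, 2/3) → index 3
j=5: u_5=77/120 ∈ [5/21, 2/3) → index 3
j=6: u_6=23/30 ∈ [2/3, 6/7) → index 4
j=7: u_7=107/120 ∈ [6/7, 20/21) → index 5

0 1 3 3 3 3 4 5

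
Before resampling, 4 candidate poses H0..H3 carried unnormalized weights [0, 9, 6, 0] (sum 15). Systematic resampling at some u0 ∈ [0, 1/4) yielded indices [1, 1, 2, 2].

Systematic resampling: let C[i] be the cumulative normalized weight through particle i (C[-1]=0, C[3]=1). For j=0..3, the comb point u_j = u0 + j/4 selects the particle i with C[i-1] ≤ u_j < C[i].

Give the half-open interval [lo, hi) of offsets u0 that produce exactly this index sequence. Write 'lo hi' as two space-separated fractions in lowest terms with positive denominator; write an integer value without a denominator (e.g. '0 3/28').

1/10 1/4

C = [0, 3/5, 1, 1]
j=0 picked index 1: u0 ∈ [0, 3/5)
j=1 picked index 1: u0 ∈ [-1/4, 7/20)
j=2 picked index 2: u0 ∈ [1/10, 1/2)
j=3 picked index 2: u0 ∈ [-3/20, 1/4)
intersection: [1/10, 1/4)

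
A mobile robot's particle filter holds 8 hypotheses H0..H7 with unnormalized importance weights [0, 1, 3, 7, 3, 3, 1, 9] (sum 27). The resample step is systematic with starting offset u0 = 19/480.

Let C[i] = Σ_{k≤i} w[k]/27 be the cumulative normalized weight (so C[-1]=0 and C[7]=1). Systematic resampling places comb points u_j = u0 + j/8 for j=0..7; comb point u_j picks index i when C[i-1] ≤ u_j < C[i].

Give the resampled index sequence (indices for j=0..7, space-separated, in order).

C = [0, 1/27, 4/27, 11/27, 14/27, 17/27, 2/3, 1]
j=0: u_0=19/480 ∈ [1/27, 4/27) → index 2
j=1: u_1=79/480 ∈ [4/27, 11/27) → index 3
j=2: u_2=139/480 ∈ [4/27, 11/27) → index 3
j=3: u_3=199/480 ∈ [11/27, 14/27) → index 4
j=4: u_4=259/480 ∈ [14/27, 17/27) → index 5
j=5: u_5=319/480 ∈ [17/27, 2/3) → index 6
j=6: u_6=379/480 ∈ [2/3, 1) → index 7
j=7: u_7=439/480 ∈ [2/3, 1) → index 7

2 3 3 4 5 6 7 7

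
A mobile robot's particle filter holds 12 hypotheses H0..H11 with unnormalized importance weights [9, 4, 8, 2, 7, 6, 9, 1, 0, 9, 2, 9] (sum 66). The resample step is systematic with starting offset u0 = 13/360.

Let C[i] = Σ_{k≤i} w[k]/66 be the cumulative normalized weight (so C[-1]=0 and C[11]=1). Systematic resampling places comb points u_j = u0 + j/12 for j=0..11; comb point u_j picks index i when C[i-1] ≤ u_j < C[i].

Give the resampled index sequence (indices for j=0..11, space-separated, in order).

C = [3/22, 13/66, 7/22, 23/66, 5/11, 6/11, 15/22, 23/33, 23/33, 5/6, 19/22, 1]
j=0: u_0=13/360 ∈ [0, 3/22) → index 0
j=1: u_1=43/360 ∈ [0, 3/22) → index 0
j=2: u_2=73/360 ∈ [13/66, 7/22) → index 2
j=3: u_3=103/360 ∈ [13/66, 7/22) → index 2
j=4: u_4=133/360 ∈ [23/66, 5/11) → index 4
j=5: u_5=163/360 ∈ [23/66, 5/11) → index 4
j=6: u_6=193/360 ∈ [5/11, 6/11) → index 5
j=7: u_7=223/360 ∈ [6/11, 15/22) → index 6
j=8: u_8=253/360 ∈ [23/33, 5/6) → index 9
j=9: u_9=283/360 ∈ [23/33, 5/6) → index 9
j=10: u_10=313/360 ∈ [19/22, 1) → index 11
j=11: u_11=343/360 ∈ [19/22, 1) → index 11

0 0 2 2 4 4 5 6 9 9 11 11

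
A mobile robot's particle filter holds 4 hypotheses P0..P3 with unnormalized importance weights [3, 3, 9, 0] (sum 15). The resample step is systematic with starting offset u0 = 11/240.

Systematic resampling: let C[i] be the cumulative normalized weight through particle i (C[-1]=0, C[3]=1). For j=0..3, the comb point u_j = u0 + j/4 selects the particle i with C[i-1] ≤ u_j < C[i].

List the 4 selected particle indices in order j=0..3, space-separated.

C = [1/5, 2/5, 1, 1]
j=0: u_0=11/240 ∈ [0, 1/5) → index 0
j=1: u_1=71/240 ∈ [1/5, 2/5) → index 1
j=2: u_2=131/240 ∈ [2/5, 1) → index 2
j=3: u_3=191/240 ∈ [2/5, 1) → index 2

0 1 2 2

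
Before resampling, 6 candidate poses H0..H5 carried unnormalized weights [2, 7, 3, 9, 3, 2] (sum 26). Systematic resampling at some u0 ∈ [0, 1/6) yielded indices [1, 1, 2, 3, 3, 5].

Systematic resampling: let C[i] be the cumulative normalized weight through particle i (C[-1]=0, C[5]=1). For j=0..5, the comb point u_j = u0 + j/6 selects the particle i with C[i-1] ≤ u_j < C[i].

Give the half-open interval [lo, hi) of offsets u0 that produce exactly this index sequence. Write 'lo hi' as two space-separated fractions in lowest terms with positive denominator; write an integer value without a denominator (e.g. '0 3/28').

7/78 5/39

C = [1/13, 9/26, 6/13, 21/26, 12/13, 1]
j=0 picked index 1: u0 ∈ [1/13, 9/26)
j=1 picked index 1: u0 ∈ [-7/78, 7/39)
j=2 picked index 2: u0 ∈ [1/78, 5/39)
j=3 picked index 3: u0 ∈ [-1/26, 4/13)
j=4 picked index 3: u0 ∈ [-8/39, 11/78)
j=5 picked index 5: u0 ∈ [7/78, 1/6)
intersection: [7/78, 5/39)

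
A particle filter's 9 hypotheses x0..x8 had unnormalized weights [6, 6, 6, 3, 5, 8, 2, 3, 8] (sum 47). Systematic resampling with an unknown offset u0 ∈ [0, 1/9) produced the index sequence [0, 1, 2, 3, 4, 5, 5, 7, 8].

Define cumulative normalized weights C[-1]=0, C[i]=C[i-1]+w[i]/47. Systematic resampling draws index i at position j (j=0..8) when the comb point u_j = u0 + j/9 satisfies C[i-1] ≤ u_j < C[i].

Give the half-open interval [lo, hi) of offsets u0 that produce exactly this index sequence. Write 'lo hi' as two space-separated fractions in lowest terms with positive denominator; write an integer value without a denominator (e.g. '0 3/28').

C = [6/47, 12/47, 18/47, 21/47, 26/47, 34/47, 36/47, 39/47, 1]
j=0 picked index 0: u0 ∈ [0, 6/47)
j=1 picked index 1: u0 ∈ [7/423, 61/423)
j=2 picked index 2: u0 ∈ [14/423, 68/423)
j=3 picked index 3: u0 ∈ [7/141, 16/141)
j=4 picked index 4: u0 ∈ [1/423, 46/423)
j=5 picked index 5: u0 ∈ [-1/423, 71/423)
j=6 picked index 5: u0 ∈ [-16/141, 8/141)
j=7 picked index 7: u0 ∈ [-5/423, 22/423)
j=8 picked index 8: u0 ∈ [-25/423, 1/9)
intersection: [7/141, 22/423)

7/141 22/423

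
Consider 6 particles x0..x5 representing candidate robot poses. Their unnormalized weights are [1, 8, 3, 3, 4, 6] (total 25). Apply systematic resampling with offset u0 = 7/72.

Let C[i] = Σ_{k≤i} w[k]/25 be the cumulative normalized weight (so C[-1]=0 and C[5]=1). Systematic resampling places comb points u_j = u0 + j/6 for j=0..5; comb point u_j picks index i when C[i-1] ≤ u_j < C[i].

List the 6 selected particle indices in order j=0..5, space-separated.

C = [1/25, 9/25, 12/25, 3/5, 19/25, 1]
j=0: u_0=7/72 ∈ [1/25, 9/25) → index 1
j=1: u_1=19/72 ∈ [1/25, 9/25) → index 1
j=2: u_2=31/72 ∈ [9/25, 12/25) → index 2
j=3: u_3=43/72 ∈ [12/25, 3/5) → index 3
j=4: u_4=55/72 ∈ [19/25, 1) → index 5
j=5: u_5=67/72 ∈ [19/25, 1) → index 5

1 1 2 3 5 5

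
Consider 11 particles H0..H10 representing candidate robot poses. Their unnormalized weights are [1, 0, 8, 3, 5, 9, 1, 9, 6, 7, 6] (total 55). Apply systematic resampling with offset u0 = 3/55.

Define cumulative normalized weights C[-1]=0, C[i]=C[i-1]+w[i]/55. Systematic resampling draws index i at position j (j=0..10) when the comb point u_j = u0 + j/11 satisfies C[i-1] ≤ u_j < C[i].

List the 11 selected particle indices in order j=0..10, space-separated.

2 2 4 5 5 7 7 8 9 9 10

C = [1/55, 1/55, 9/55, 12/55, 17/55, 26/55, 27/55, 36/55, 42/55, 49/55, 1]
j=0: u_0=3/55 ∈ [1/55, 9/55) → index 2
j=1: u_1=8/55 ∈ [1/55, 9/55) → index 2
j=2: u_2=13/55 ∈ [12/55, 17/55) → index 4
j=3: u_3=18/55 ∈ [17/55, 26/55) → index 5
j=4: u_4=23/55 ∈ [17/55, 26/55) → index 5
j=5: u_5=28/55 ∈ [27/55, 36/55) → index 7
j=6: u_6=3/5 ∈ [27/55, 36/55) → index 7
j=7: u_7=38/55 ∈ [36/55, 42/55) → index 8
j=8: u_8=43/55 ∈ [42/55, 49/55) → index 9
j=9: u_9=48/55 ∈ [42/55, 49/55) → index 9
j=10: u_10=53/55 ∈ [49/55, 1) → index 10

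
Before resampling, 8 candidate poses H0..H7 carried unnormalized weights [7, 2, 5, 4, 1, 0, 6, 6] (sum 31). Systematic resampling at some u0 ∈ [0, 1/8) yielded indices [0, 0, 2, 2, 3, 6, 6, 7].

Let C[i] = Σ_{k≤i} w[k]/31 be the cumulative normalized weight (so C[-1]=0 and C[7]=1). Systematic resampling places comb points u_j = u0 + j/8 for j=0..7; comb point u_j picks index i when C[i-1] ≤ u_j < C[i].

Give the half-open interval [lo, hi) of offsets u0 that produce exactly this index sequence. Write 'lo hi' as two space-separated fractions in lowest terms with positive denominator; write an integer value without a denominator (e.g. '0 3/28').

5/124 7/124

C = [7/31, 9/31, 14/31, 18/31, 19/31, 19/31, 25/31, 1]
j=0 picked index 0: u0 ∈ [0, 7/31)
j=1 picked index 0: u0 ∈ [-1/8, 25/248)
j=2 picked index 2: u0 ∈ [5/124, 25/124)
j=3 picked index 2: u0 ∈ [-21/248, 19/248)
j=4 picked index 3: u0 ∈ [-3/62, 5/62)
j=5 picked index 6: u0 ∈ [-3/248, 45/248)
j=6 picked index 6: u0 ∈ [-17/124, 7/124)
j=7 picked index 7: u0 ∈ [-17/248, 1/8)
intersection: [5/124, 7/124)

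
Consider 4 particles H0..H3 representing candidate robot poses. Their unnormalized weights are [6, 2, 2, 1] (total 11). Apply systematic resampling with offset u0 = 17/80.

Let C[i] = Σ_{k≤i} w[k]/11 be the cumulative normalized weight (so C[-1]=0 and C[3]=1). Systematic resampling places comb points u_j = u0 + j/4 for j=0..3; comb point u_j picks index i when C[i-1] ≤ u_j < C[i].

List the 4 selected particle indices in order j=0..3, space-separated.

C = [6/11, 8/11, 10/11, 1]
j=0: u_0=17/80 ∈ [0, 6/11) → index 0
j=1: u_1=37/80 ∈ [0, 6/11) → index 0
j=2: u_2=57/80 ∈ [6/11, 8/11) → index 1
j=3: u_3=77/80 ∈ [10/11, 1) → index 3

0 0 1 3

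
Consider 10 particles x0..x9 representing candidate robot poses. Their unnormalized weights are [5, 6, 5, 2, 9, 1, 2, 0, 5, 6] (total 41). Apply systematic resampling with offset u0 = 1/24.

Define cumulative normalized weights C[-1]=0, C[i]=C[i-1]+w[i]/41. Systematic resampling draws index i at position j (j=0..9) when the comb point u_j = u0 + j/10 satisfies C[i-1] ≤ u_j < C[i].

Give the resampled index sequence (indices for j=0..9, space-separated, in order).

0 1 1 2 4 4 4 8 8 9

C = [5/41, 11/41, 16/41, 18/41, 27/41, 28/41, 30/41, 30/41, 35/41, 1]
j=0: u_0=1/24 ∈ [0, 5/41) → index 0
j=1: u_1=17/120 ∈ [5/41, 11/41) → index 1
j=2: u_2=29/120 ∈ [5/41, 11/41) → index 1
j=3: u_3=41/120 ∈ [11/41, 16/41) → index 2
j=4: u_4=53/120 ∈ [18/41, 27/41) → index 4
j=5: u_5=13/24 ∈ [18/41, 27/41) → index 4
j=6: u_6=77/120 ∈ [18/41, 27/41) → index 4
j=7: u_7=89/120 ∈ [30/41, 35/41) → index 8
j=8: u_8=101/120 ∈ [30/41, 35/41) → index 8
j=9: u_9=113/120 ∈ [35/41, 1) → index 9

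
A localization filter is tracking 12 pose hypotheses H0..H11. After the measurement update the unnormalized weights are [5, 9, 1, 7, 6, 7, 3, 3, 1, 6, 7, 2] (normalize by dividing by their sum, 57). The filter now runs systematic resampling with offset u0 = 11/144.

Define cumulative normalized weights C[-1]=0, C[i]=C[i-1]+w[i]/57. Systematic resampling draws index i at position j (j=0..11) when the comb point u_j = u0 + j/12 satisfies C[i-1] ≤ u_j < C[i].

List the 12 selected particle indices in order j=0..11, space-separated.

C = [5/57, 14/57, 5/19, 22/57, 28/57, 35/57, 2/3, 41/57, 14/19, 16/19, 55/57, 1]
j=0: u_0=11/144 ∈ [0, 5/57) → index 0
j=1: u_1=23/144 ∈ [5/57, 14/57) → index 1
j=2: u_2=35/144 ∈ [5/57, 14/57) → index 1
j=3: u_3=47/144 ∈ [5/19, 22/57) → index 3
j=4: u_4=59/144 ∈ [22/57, 28/57) → index 4
j=5: u_5=71/144 ∈ [28/57, 35/57) → index 5
j=6: u_6=83/144 ∈ [28/57, 35/57) → index 5
j=7: u_7=95/144 ∈ [35/57, 2/3) → index 6
j=8: u_8=107/144 ∈ [14/19, 16/19) → index 9
j=9: u_9=119/144 ∈ [14/19, 16/19) → index 9
j=10: u_10=131/144 ∈ [16/19, 55/57) → index 10
j=11: u_11=143/144 ∈ [55/57, 1) → index 11

0 1 1 3 4 5 5 6 9 9 10 11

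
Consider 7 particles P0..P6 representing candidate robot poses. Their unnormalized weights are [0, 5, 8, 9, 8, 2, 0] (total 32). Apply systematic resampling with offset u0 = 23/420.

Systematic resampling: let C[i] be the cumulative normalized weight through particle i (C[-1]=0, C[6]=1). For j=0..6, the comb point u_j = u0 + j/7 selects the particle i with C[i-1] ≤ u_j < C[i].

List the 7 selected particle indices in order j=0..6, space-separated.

1 2 2 3 3 4 4

C = [0, 5/32, 13/32, 11/16, 15/16, 1, 1]
j=0: u_0=23/420 ∈ [0, 5/32) → index 1
j=1: u_1=83/420 ∈ [5/32, 13/32) → index 2
j=2: u_2=143/420 ∈ [5/32, 13/32) → index 2
j=3: u_3=29/60 ∈ [13/32, 11/16) → index 3
j=4: u_4=263/420 ∈ [13/32, 11/16) → index 3
j=5: u_5=323/420 ∈ [11/16, 15/16) → index 4
j=6: u_6=383/420 ∈ [11/16, 15/16) → index 4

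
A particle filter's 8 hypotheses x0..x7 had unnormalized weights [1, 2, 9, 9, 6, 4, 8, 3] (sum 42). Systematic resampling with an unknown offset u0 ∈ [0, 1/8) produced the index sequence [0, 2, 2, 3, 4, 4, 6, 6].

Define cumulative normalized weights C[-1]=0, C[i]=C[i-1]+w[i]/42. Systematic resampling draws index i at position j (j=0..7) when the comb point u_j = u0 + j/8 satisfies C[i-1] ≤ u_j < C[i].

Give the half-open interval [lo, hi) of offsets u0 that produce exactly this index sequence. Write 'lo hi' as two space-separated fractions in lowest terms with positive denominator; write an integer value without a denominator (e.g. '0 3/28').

C = [1/42, 1/14, 2/7, 1/2, 9/14, 31/42, 13/14, 1]
j=0 picked index 0: u0 ∈ [0, 1/42)
j=1 picked index 2: u0 ∈ [-3/56, 9/56)
j=2 picked index 2: u0 ∈ [-5/28, 1/28)
j=3 picked index 3: u0 ∈ [-5/56, 1/8)
j=4 picked index 4: u0 ∈ [0, 1/7)
j=5 picked index 4: u0 ∈ [-1/8, 1/56)
j=6 picked index 6: u0 ∈ [-1/84, 5/28)
j=7 picked index 6: u0 ∈ [-23/168, 3/56)
intersection: [0, 1/56)

0 1/56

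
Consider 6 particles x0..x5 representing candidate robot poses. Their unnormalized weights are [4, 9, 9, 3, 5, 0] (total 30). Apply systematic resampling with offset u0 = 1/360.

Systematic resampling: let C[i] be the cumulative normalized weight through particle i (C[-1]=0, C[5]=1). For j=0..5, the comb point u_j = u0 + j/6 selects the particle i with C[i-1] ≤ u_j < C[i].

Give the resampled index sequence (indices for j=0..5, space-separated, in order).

0 1 1 2 2 4

C = [2/15, 13/30, 11/15, 5/6, 1, 1]
j=0: u_0=1/360 ∈ [0, 2/15) → index 0
j=1: u_1=61/360 ∈ [2/15, 13/30) → index 1
j=2: u_2=121/360 ∈ [2/15, 13/30) → index 1
j=3: u_3=181/360 ∈ [13/30, 11/15) → index 2
j=4: u_4=241/360 ∈ [13/30, 11/15) → index 2
j=5: u_5=301/360 ∈ [5/6, 1) → index 4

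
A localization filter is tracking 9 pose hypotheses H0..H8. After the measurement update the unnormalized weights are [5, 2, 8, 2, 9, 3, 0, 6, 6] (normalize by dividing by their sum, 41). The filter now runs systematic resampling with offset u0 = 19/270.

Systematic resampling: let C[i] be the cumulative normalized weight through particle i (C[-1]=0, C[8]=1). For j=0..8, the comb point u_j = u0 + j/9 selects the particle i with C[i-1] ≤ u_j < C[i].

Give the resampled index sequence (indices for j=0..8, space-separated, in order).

C = [5/41, 7/41, 15/41, 17/41, 26/41, 29/41, 29/41, 35/41, 1]
j=0: u_0=19/270 ∈ [0, 5/41) → index 0
j=1: u_1=49/270 ∈ [7/41, 15/41) → index 2
j=2: u_2=79/270 ∈ [7/41, 15/41) → index 2
j=3: u_3=109/270 ∈ [15/41, 17/41) → index 3
j=4: u_4=139/270 ∈ [17/41, 26/41) → index 4
j=5: u_5=169/270 ∈ [17/41, 26/41) → index 4
j=6: u_6=199/270 ∈ [29/41, 35/41) → index 7
j=7: u_7=229/270 ∈ [29/41, 35/41) → index 7
j=8: u_8=259/270 ∈ [35/41, 1) → index 8

0 2 2 3 4 4 7 7 8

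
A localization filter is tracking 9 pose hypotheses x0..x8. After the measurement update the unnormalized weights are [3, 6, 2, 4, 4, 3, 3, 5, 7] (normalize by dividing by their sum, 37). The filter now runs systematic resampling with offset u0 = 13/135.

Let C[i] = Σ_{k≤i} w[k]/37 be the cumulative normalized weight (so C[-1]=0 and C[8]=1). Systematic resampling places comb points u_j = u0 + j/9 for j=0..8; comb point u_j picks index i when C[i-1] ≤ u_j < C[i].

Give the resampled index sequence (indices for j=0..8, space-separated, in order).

1 1 3 4 5 6 7 8 8

C = [3/37, 9/37, 11/37, 15/37, 19/37, 22/37, 25/37, 30/37, 1]
j=0: u_0=13/135 ∈ [3/37, 9/37) → index 1
j=1: u_1=28/135 ∈ [3/37, 9/37) → index 1
j=2: u_2=43/135 ∈ [11/37, 15/37) → index 3
j=3: u_3=58/135 ∈ [15/37, 19/37) → index 4
j=4: u_4=73/135 ∈ [19/37, 22/37) → index 5
j=5: u_5=88/135 ∈ [22/37, 25/37) → index 6
j=6: u_6=103/135 ∈ [25/37, 30/37) → index 7
j=7: u_7=118/135 ∈ [30/37, 1) → index 8
j=8: u_8=133/135 ∈ [30/37, 1) → index 8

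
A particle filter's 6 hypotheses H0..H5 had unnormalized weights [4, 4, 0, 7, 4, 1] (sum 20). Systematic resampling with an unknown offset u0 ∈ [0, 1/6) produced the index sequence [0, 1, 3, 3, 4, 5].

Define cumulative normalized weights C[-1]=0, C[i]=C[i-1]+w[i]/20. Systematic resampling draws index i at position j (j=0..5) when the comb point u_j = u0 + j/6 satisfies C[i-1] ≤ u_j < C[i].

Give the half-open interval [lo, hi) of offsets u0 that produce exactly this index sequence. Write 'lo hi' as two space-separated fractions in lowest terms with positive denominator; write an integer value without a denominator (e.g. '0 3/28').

C = [1/5, 2/5, 2/5, 3/4, 19/20, 1]
j=0 picked index 0: u0 ∈ [0, 1/5)
j=1 picked index 1: u0 ∈ [1/30, 7/30)
j=2 picked index 3: u0 ∈ [1/15, 5/12)
j=3 picked index 3: u0 ∈ [-1/10, 1/4)
j=4 picked index 4: u0 ∈ [1/12, 17/60)
j=5 picked index 5: u0 ∈ [7/60, 1/6)
intersection: [7/60, 1/6)

7/60 1/6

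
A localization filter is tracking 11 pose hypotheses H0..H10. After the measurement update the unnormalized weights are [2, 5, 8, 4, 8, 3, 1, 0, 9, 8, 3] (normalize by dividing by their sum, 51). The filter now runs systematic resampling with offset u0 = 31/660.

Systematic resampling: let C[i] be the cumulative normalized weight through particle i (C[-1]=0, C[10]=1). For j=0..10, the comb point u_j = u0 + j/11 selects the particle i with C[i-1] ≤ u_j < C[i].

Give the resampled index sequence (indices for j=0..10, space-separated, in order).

1 2 2 3 4 4 6 8 8 9 10

C = [2/51, 7/51, 5/17, 19/51, 9/17, 10/17, 31/51, 31/51, 40/51, 16/17, 1]
j=0: u_0=31/660 ∈ [2/51, 7/51) → index 1
j=1: u_1=91/660 ∈ [7/51, 5/17) → index 2
j=2: u_2=151/660 ∈ [7/51, 5/17) → index 2
j=3: u_3=211/660 ∈ [5/17, 19/51) → index 3
j=4: u_4=271/660 ∈ [19/51, 9/17) → index 4
j=5: u_5=331/660 ∈ [19/51, 9/17) → index 4
j=6: u_6=391/660 ∈ [10/17, 31/51) → index 6
j=7: u_7=41/60 ∈ [31/51, 40/51) → index 8
j=8: u_8=511/660 ∈ [31/51, 40/51) → index 8
j=9: u_9=571/660 ∈ [40/51, 16/17) → index 9
j=10: u_10=631/660 ∈ [16/17, 1) → index 10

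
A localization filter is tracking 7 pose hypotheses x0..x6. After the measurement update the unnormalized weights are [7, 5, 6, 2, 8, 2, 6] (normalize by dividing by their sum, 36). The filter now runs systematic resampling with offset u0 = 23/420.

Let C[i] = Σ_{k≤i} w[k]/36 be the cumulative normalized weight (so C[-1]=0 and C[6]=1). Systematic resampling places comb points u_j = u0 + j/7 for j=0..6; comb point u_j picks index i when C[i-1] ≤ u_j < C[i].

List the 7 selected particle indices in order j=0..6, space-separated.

0 1 2 2 4 4 6

C = [7/36, 1/3, 1/2, 5/9, 7/9, 5/6, 1]
j=0: u_0=23/420 ∈ [0, 7/36) → index 0
j=1: u_1=83/420 ∈ [7/36, 1/3) → index 1
j=2: u_2=143/420 ∈ [1/3, 1/2) → index 2
j=3: u_3=29/60 ∈ [1/3, 1/2) → index 2
j=4: u_4=263/420 ∈ [5/9, 7/9) → index 4
j=5: u_5=323/420 ∈ [5/9, 7/9) → index 4
j=6: u_6=383/420 ∈ [5/6, 1) → index 6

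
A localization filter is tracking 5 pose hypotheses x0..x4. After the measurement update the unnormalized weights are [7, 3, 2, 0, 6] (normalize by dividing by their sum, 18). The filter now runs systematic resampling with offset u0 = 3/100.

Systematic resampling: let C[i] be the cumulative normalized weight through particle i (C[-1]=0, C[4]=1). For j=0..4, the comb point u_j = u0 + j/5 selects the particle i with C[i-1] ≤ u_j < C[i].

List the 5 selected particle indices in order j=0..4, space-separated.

0 0 1 2 4

C = [7/18, 5/9, 2/3, 2/3, 1]
j=0: u_0=3/100 ∈ [0, 7/18) → index 0
j=1: u_1=23/100 ∈ [0, 7/18) → index 0
j=2: u_2=43/100 ∈ [7/18, 5/9) → index 1
j=3: u_3=63/100 ∈ [5/9, 2/3) → index 2
j=4: u_4=83/100 ∈ [2/3, 1) → index 4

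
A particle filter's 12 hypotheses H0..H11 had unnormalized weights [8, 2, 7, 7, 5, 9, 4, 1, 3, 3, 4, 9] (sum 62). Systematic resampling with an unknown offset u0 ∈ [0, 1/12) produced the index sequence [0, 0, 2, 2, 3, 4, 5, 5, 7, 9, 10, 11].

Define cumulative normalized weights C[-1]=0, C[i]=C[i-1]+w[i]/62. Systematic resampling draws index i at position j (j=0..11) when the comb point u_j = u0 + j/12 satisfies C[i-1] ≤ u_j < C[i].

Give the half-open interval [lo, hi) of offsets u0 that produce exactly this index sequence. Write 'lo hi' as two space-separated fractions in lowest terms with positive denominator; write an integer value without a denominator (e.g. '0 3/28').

C = [4/31, 5/31, 17/62, 12/31, 29/62, 19/31, 21/31, 43/62, 23/31, 49/62, 53/62, 1]
j=0 picked index 0: u0 ∈ [0, 4/31)
j=1 picked index 0: u0 ∈ [-1/12, 17/372)
j=2 picked index 2: u0 ∈ [-1/186, 10/93)
j=3 picked index 2: u0 ∈ [-11/124, 3/124)
j=4 picked index 3: u0 ∈ [-11/186, 5/93)
j=5 picked index 4: u0 ∈ [-11/372, 19/372)
j=6 picked index 5: u0 ∈ [-1/31, 7/62)
j=7 picked index 5: u0 ∈ [-43/372, 11/372)
j=8 picked index 7: u0 ∈ [1/93, 5/186)
j=9 picked index 9: u0 ∈ [-1/124, 5/124)
j=10 picked index 10: u0 ∈ [-4/93, 2/93)
j=11 picked index 11: u0 ∈ [-23/372, 1/12)
intersection: [1/93, 2/93)

1/93 2/93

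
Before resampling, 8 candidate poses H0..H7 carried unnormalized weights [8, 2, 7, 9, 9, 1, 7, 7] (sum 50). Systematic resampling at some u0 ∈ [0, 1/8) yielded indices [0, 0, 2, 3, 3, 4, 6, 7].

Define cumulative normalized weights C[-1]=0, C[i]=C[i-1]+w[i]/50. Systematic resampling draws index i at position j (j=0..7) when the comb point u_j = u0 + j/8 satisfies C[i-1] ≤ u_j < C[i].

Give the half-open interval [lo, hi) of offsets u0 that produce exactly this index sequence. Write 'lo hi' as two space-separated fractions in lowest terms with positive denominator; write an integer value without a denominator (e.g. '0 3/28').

C = [4/25, 1/5, 17/50, 13/25, 7/10, 18/25, 43/50, 1]
j=0 picked index 0: u0 ∈ [0, 4/25)
j=1 picked index 0: u0 ∈ [-1/8, 7/200)
j=2 picked index 2: u0 ∈ [-1/20, 9/100)
j=3 picked index 3: u0 ∈ [-7/200, 29/200)
j=4 picked index 3: u0 ∈ [-4/25, 1/50)
j=5 picked index 4: u0 ∈ [-21/200, 3/40)
j=6 picked index 6: u0 ∈ [-3/100, 11/100)
j=7 picked index 7: u0 ∈ [-3/200, 1/8)
intersection: [0, 1/50)

0 1/50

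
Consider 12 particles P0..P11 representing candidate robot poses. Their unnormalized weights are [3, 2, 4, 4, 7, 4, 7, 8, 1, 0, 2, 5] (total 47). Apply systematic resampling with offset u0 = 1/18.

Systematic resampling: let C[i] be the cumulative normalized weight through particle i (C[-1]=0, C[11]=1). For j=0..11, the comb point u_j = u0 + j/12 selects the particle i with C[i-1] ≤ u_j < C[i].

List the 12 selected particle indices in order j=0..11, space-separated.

C = [3/47, 5/47, 9/47, 13/47, 20/47, 24/47, 31/47, 39/47, 40/47, 40/47, 42/47, 1]
j=0: u_0=1/18 ∈ [0, 3/47) → index 0
j=1: u_1=5/36 ∈ [5/47, 9/47) → index 2
j=2: u_2=2/9 ∈ [9/47, 13/47) → index 3
j=3: u_3=11/36 ∈ [13/47, 20/47) → index 4
j=4: u_4=7/18 ∈ [13/47, 20/47) → index 4
j=5: u_5=17/36 ∈ [20/47, 24/47) → index 5
j=6: u_6=5/9 ∈ [24/47, 31/47) → index 6
j=7: u_7=23/36 ∈ [24/47, 31/47) → index 6
j=8: u_8=13/18 ∈ [31/47, 39/47) → index 7
j=9: u_9=29/36 ∈ [31/47, 39/47) → index 7
j=10: u_10=8/9 ∈ [40/47, 42/47) → index 10
j=11: u_11=35/36 ∈ [42/47, 1) → index 11

0 2 3 4 4 5 6 6 7 7 10 11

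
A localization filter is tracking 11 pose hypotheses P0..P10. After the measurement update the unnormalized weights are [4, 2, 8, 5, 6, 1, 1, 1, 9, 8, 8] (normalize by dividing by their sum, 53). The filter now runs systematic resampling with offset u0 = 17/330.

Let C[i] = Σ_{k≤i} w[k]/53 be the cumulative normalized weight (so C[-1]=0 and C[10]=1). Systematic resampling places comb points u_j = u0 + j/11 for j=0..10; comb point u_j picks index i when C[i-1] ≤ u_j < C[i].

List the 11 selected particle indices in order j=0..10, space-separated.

C = [4/53, 6/53, 14/53, 19/53, 25/53, 26/53, 27/53, 28/53, 37/53, 45/53, 1]
j=0: u_0=17/330 ∈ [0, 4/53) → index 0
j=1: u_1=47/330 ∈ [6/53, 14/53) → index 2
j=2: u_2=7/30 ∈ [6/53, 14/53) → index 2
j=3: u_3=107/330 ∈ [14/53, 19/53) → index 3
j=4: u_4=137/330 ∈ [19/53, 25/53) → index 4
j=5: u_5=167/330 ∈ [26/53, 27/53) → index 6
j=6: u_6=197/330 ∈ [28/53, 37/53) → index 8
j=7: u_7=227/330 ∈ [28/53, 37/53) → index 8
j=8: u_8=257/330 ∈ [37/53, 45/53) → index 9
j=9: u_9=287/330 ∈ [45/53, 1) → index 10
j=10: u_10=317/330 ∈ [45/53, 1) → index 10

0 2 2 3 4 6 8 8 9 10 10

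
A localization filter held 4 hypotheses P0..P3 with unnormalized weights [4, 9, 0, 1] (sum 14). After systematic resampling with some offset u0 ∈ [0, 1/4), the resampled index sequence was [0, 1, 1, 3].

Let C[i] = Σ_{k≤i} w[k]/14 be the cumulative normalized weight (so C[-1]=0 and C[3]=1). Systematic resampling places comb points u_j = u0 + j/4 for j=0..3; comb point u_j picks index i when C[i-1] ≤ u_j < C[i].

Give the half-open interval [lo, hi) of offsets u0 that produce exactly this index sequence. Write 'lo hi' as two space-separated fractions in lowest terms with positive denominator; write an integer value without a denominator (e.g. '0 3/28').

5/28 1/4

C = [2/7, 13/14, 13/14, 1]
j=0 picked index 0: u0 ∈ [0, 2/7)
j=1 picked index 1: u0 ∈ [1/28, 19/28)
j=2 picked index 1: u0 ∈ [-3/14, 3/7)
j=3 picked index 3: u0 ∈ [5/28, 1/4)
intersection: [5/28, 1/4)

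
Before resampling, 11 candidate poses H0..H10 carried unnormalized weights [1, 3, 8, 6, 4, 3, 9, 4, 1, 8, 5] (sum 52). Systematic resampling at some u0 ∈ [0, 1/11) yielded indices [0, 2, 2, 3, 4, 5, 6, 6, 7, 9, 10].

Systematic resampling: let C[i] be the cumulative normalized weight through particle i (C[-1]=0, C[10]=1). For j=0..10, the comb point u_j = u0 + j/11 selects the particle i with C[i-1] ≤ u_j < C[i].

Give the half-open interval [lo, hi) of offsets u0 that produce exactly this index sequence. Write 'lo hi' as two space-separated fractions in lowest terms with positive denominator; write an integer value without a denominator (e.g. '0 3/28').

C = [1/52, 1/13, 3/13, 9/26, 11/26, 25/52, 17/26, 19/26, 3/4, 47/52, 1]
j=0 picked index 0: u0 ∈ [0, 1/52)
j=1 picked index 2: u0 ∈ [-2/143, 20/143)
j=2 picked index 2: u0 ∈ [-15/143, 7/143)
j=3 picked index 3: u0 ∈ [-6/143, 21/286)
j=4 picked index 4: u0 ∈ [-5/286, 17/286)
j=5 picked index 5: u0 ∈ [-9/286, 15/572)
j=6 picked index 6: u0 ∈ [-37/572, 31/286)
j=7 picked index 6: u0 ∈ [-89/572, 5/286)
j=8 picked index 7: u0 ∈ [-21/286, 1/286)
j=9 picked index 9: u0 ∈ [-3/44, 49/572)
j=10 picked index 10: u0 ∈ [-3/572, 1/11)
intersection: [0, 1/286)

0 1/286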